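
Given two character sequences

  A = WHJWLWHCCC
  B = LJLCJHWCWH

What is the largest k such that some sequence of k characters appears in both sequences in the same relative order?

4

Match H (A #2, B #6) → W (A #4, B #7) → W (A #6, B #9) → H (A #7, B #10) — 4 characters in the same relative order in both. The LCS DP gives dp[10][10] = 4, so this is optimal.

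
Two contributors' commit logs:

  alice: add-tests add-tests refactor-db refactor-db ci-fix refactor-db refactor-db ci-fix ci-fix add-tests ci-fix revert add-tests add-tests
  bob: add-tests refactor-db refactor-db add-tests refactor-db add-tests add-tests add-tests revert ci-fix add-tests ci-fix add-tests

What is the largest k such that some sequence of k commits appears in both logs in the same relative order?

8

Pick add-tests (alice #2, bob #1); then refactor-db (alice #3, bob #2); then refactor-db (alice #4, bob #3); then refactor-db (alice #6, bob #5); then ci-fix (alice #9, bob #10); then add-tests (alice #10, bob #11); then ci-fix (alice #11, bob #12); then add-tests (alice #14, bob #13); all 8 commits appear in both, in order. Since dp[14][13] = 8, nothing longer is possible.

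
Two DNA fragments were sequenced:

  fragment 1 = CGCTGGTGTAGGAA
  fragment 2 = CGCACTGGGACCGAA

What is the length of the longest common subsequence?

One common subsequence of length 11: C at fragment 1[1]=fragment 2[1] → G at fragment 1[2]=fragment 2[2] → C at fragment 1[3]=fragment 2[5] → T at fragment 1[4]=fragment 2[6] → G at fragment 1[5]=fragment 2[7] → G at fragment 1[6]=fragment 2[8] → G at fragment 1[8]=fragment 2[9] → A at fragment 1[10]=fragment 2[10] → G at fragment 1[12]=fragment 2[13] → A at fragment 1[13]=fragment 2[14] → A at fragment 1[14]=fragment 2[15], and the DP table's final entry dp[14][15] is also 11, so no common subsequence is longer.

11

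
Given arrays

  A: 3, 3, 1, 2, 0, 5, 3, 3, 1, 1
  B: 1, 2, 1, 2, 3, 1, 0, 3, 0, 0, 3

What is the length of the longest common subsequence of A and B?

5

Taking 3 at A[2]=B[5]; then 1 at A[3]=B[6]; then 0 at A[5]=B[7]; then 3 at A[7]=B[8]; then 3 at A[8]=B[11] gives a common subsequence of length 5. Since dp[10][11] = 5, nothing longer is possible.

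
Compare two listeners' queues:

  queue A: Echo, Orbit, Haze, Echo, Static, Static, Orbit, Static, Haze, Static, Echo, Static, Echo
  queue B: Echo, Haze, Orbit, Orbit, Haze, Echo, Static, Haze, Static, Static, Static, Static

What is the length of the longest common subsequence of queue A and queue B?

One common subsequence of length 9: Echo [1,1], Orbit [2,4], Haze [3,5], Echo [4,6], Static [5,7], Static [6,9], Static [8,10], Static [10,11], Static [12,12]. Since dp[13][12] = 9, nothing longer is possible.

9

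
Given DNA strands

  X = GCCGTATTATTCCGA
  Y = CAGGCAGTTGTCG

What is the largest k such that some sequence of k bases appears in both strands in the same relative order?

One common subsequence of length 8: G at X[1]=Y[4], C at X[2]=Y[5], G at X[4]=Y[7], T at X[5]=Y[8], T at X[7]=Y[9], T at X[11]=Y[11], C at X[13]=Y[12], G at X[14]=Y[13]. The LCS DP gives dp[15][13] = 8, so this is optimal.

8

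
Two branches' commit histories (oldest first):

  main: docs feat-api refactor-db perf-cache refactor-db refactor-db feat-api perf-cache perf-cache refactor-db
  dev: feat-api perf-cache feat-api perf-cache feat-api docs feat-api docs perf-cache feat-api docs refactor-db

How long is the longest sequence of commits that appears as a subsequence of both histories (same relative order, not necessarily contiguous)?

6

One common subsequence of length 6: feat-api at main[2]=dev[1], perf-cache at main[4]=dev[2], feat-api at main[7]=dev[3], perf-cache at main[8]=dev[4], perf-cache at main[9]=dev[9], refactor-db at main[10]=dev[12]. The LCS DP gives dp[10][12] = 6, so this is optimal.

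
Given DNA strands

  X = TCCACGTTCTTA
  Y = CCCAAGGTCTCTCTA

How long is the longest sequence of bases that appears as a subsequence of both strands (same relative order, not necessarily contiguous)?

10

One common subsequence of length 10: C at X[2]=Y[2]; then C at X[3]=Y[3]; then A at X[4]=Y[5]; then G at X[6]=Y[7]; then T at X[7]=Y[8]; then T at X[8]=Y[10]; then C at X[9]=Y[11]; then T at X[10]=Y[12]; then T at X[11]=Y[14]; then A at X[12]=Y[15]. Since dp[12][15] = 10, nothing longer is possible.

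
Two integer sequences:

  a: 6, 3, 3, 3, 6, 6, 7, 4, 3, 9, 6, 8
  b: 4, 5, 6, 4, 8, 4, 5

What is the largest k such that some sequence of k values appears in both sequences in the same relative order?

Match 6 (a #6, b #3), 4 (a #8, b #4), 8 (a #12, b #5) — 3 values in the same relative order in both. dp[12][7] = 3 confirms this is the maximum.

3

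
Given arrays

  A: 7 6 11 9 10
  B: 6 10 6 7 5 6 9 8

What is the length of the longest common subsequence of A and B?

Let dp[i][j] be the LCS length of the first i values of A and the first j values of B. dp[i][j] = dp[i-1][j-1]+1 when the i-th and j-th values match, else max(dp[i-1][j], dp[i][j-1]).
    ·  6 10  6  7  5  6  9  8
 ·  0  0  0  0  0  0  0  0  0
 7  0  0  0  0  1  1  1  1  1
 6  0  1  1  1  1  1  2  2  2
11  0  1  1  1  1  1  2  2  2
 9  0  1  1  1  1  1  2  3  3
10  0  1  2  2  2  2  2  3  3
dp[5][8] = 3. One LCS (by backtracking along matches): 7, 6, 9.

3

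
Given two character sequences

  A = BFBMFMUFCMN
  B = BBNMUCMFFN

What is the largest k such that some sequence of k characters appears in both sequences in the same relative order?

Pick B (A #1, B #1), B (A #3, B #2), M (A #6, B #4), U (A #7, B #5), C (A #9, B #6), M (A #10, B #7), N (A #11, B #10); all 7 characters appear in both, in order. dp[11][10] = 7 confirms this is the maximum.

7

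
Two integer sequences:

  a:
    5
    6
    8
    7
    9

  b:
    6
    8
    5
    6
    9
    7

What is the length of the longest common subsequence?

3

One common subsequence of length 3: 5 [1,3], 6 [2,4], 7 [4,6]. The LCS DP gives dp[5][6] = 3, so this is optimal.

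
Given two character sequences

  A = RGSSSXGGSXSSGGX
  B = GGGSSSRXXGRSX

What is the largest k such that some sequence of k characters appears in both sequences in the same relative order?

8

Taking G [2,3], S [3,4], S [4,5], S [5,6], X [6,9], G [7,10], S [12,12], X [15,13] gives a common subsequence of length 8. dp[15][13] = 8 confirms this is the maximum.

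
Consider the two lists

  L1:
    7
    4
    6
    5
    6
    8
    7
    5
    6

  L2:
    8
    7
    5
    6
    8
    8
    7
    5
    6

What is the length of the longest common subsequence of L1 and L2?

7

Let dp[i][j] be the LCS length of the first i values of L1 and the first j values of L2. dp[i][j] = dp[i-1][j-1]+1 when the i-th and j-th values match, else max(dp[i-1][j], dp[i][j-1]).
    ·  8  7  5  6  8  8  7  5  6
 ·  0  0  0  0  0  0  0  0  0  0
 7  0  0  1  1  1  1  1  1  1  1
 4  0  0  1  1  1  1  1  1  1  1
 6  0  0  1  1  2  2  2  2  2  2
 5  0  0  1  2  2  2  2  2  3  3
 6  0  0  1  2  3  3  3  3  3  4
 8  0  1  1  2  3  4  4  4  4  4
 7  0  1  2  2  3  4  4  5  5  5
 5  0  1  2  3  3  4  4  5  6  6
 6  0  1  2  3  4  4  4  5  6  7
dp[9][9] = 7. One LCS (by backtracking along matches): 7, 5, 6, 8, 7, 5, 6.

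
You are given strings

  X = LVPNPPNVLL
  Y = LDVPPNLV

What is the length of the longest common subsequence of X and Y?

Let dp[i][j] be the LCS length of the first i characters of X and the first j characters of Y. dp[i][j] = dp[i-1][j-1]+1 when the i-th and j-th characters match, else max(dp[i-1][j], dp[i][j-1]).
    ·  L  D  V  P  P  N  L  V
 ·  0  0  0  0  0  0  0  0  0
 L  0  1  1  1  1  1  1  1  1
 V  0  1  1  2  2  2  2  2  2
 P  0  1  1  2  3  3  3  3  3
 N  0  1  1  2  3  3  4  4  4
 P  0  1  1  2  3  4  4  4  4
 P  0  1  1  2  3  4  4  4  4
 N  0  1  1  2  3  4  5  5  5
 V  0  1  1  2  3  4  5  5  6
 L  0  1  1  2  3  4  5  6  6
 L  0  1  1  2  3  4  5  6  6
dp[10][8] = 6. One LCS (by backtracking along matches): LVPPNV.

6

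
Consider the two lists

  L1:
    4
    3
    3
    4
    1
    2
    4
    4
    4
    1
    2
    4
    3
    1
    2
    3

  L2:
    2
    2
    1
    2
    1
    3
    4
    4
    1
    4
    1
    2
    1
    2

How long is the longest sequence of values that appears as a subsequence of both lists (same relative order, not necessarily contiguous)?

9

One common subsequence of length 9: 1 at L1[5]=L2[3]; then 2 at L1[6]=L2[4]; then 4 at L1[7]=L2[7]; then 4 at L1[8]=L2[8]; then 4 at L1[9]=L2[10]; then 1 at L1[10]=L2[11]; then 2 at L1[11]=L2[12]; then 1 at L1[14]=L2[13]; then 2 at L1[15]=L2[14], and the DP table's final entry dp[16][14] is also 9, so no common subsequence is longer.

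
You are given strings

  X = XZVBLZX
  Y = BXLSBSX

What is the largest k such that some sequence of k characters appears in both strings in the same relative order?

3

Let dp[i][j] be the LCS length of the first i characters of X and the first j characters of Y. dp[i][j] = dp[i-1][j-1]+1 when the i-th and j-th characters match, else max(dp[i-1][j], dp[i][j-1]).
    ·  B  X  L  S  B  S  X
 ·  0  0  0  0  0  0  0  0
 X  0  0  1  1  1  1  1  1
 Z  0  0  1  1  1  1  1  1
 V  0  0  1  1  1  1  1  1
 B  0  1  1  1  1  2  2  2
 L  0  1  1  2  2  2  2  2
 Z  0  1  1  2  2  2  2  2
 X  0  1  2  2  2  2  2  3
dp[7][7] = 3. One LCS (by backtracking along matches): XBX.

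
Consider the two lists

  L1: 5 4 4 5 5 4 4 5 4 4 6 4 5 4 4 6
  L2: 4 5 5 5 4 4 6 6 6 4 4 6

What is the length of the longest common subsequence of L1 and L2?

10

Taking 4 (L1 #3, L2 #1) → 5 (L1 #4, L2 #2) → 5 (L1 #5, L2 #3) → 5 (L1 #8, L2 #4) → 4 (L1 #9, L2 #5) → 4 (L1 #10, L2 #6) → 6 (L1 #11, L2 #9) → 4 (L1 #14, L2 #10) → 4 (L1 #15, L2 #11) → 6 (L1 #16, L2 #12) gives a common subsequence of length 10. dp[16][12] = 10 confirms this is the maximum.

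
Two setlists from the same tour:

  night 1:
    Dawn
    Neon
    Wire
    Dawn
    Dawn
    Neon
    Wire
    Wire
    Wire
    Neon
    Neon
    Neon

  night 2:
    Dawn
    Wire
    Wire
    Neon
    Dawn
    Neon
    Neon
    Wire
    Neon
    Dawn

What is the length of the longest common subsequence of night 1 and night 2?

6

One common subsequence of length 6: Dawn [1,1], then Neon [2,4], then Dawn [4,5], then Neon [6,7], then Wire [9,8], then Neon [10,9]. The LCS DP gives dp[12][10] = 6, so this is optimal.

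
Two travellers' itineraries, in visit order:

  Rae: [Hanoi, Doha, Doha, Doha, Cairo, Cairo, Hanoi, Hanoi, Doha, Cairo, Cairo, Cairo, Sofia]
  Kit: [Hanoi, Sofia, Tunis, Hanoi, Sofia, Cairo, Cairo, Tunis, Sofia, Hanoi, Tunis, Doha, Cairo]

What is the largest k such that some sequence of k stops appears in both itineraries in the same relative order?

Pick Hanoi [1,4] → Cairo [5,6] → Cairo [6,7] → Hanoi [7,10] → Doha [9,12] → Cairo [12,13]; all 6 stops appear in both, in order. The LCS DP gives dp[13][13] = 6, so this is optimal.

6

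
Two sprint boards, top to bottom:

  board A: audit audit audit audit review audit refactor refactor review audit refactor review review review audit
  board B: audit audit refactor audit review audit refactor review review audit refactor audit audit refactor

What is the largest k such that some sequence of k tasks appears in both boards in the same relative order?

10

Match audit [1,1], audit [2,2], audit [4,4], review [5,5], audit [6,6], refactor [7,7], review [9,9], audit [10,10], refactor [11,11], audit [15,13] — 10 tasks in the same relative order in both. dp[15][14] = 10 confirms this is the maximum.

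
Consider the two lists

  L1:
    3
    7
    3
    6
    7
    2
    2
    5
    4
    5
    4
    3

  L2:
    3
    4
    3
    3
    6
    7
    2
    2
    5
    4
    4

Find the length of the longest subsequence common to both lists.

9

Taking 3 [1,3], then 3 [3,4], then 6 [4,5], then 7 [5,6], then 2 [6,7], then 2 [7,8], then 5 [8,9], then 4 [9,10], then 4 [11,11] gives a common subsequence of length 9. dp[12][11] = 9 confirms this is the maximum.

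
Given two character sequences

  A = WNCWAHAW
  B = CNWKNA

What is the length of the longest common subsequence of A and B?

3

Match W at A[1]=B[3]; then N at A[2]=B[5]; then A at A[7]=B[6] — 3 characters in the same relative order in both, and the DP table's final entry dp[8][6] is also 3, so no common subsequence is longer.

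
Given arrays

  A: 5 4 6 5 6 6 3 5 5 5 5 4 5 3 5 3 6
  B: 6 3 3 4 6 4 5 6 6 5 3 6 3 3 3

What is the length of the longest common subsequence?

8

Match 4 [2,4], then 6 [3,5], then 5 [4,7], then 6 [5,9], then 6 [6,12], then 3 [7,13], then 3 [14,14], then 3 [16,15] — 8 values in the same relative order in both. Since dp[17][15] = 8, nothing longer is possible.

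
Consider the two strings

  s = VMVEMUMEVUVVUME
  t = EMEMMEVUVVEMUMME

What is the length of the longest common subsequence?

Taking M at s[2]=t[2], E at s[4]=t[3], M at s[5]=t[4], M at s[7]=t[5], E at s[8]=t[6], V at s[9]=t[7], U at s[10]=t[8], V at s[11]=t[9], V at s[12]=t[10], U at s[13]=t[13], M at s[14]=t[15], E at s[15]=t[16] gives a common subsequence of length 12. dp[15][16] = 12 confirms this is the maximum.

12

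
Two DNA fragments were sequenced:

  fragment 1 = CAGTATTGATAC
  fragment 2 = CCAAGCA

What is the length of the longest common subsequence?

5

Pick C [1,2], A [2,3], A [5,4], G [8,5], A [11,7]; all 5 bases appear in both, in order, and the DP table's final entry dp[12][7] is also 5, so no common subsequence is longer.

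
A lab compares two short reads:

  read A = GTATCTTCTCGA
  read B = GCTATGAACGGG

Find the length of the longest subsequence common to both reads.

6

Taking G at read A[1]=read B[1], T at read A[2]=read B[3], A at read A[3]=read B[4], T at read A[4]=read B[5], C at read A[5]=read B[9], G at read A[11]=read B[12] gives a common subsequence of length 6. The LCS DP gives dp[12][12] = 6, so this is optimal.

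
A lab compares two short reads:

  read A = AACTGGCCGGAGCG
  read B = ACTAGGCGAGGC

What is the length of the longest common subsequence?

10

Taking A at read A[2]=read B[1], C at read A[3]=read B[2], T at read A[4]=read B[3], G at read A[5]=read B[5], G at read A[6]=read B[6], C at read A[8]=read B[7], G at read A[9]=read B[8], G at read A[10]=read B[10], G at read A[12]=read B[11], C at read A[13]=read B[12] gives a common subsequence of length 10, and the DP table's final entry dp[14][12] is also 10, so no common subsequence is longer.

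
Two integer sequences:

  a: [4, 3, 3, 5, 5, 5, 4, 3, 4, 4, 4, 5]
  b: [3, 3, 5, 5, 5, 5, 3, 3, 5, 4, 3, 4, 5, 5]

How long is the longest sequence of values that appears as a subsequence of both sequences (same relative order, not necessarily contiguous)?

Match 3 (a #2, b #1); then 3 (a #3, b #2); then 5 (a #4, b #5); then 5 (a #5, b #6); then 5 (a #6, b #9); then 4 (a #7, b #10); then 3 (a #8, b #11); then 4 (a #9, b #12); then 5 (a #12, b #14) — 9 values in the same relative order in both. Since dp[12][14] = 9, nothing longer is possible.

9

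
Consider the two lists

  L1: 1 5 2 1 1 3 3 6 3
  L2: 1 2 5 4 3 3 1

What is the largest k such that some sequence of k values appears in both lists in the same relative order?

4

Let dp[i][j] be the LCS length of the first i values of L1 and the first j values of L2. dp[i][j] = dp[i-1][j-1]+1 when the i-th and j-th values match, else max(dp[i-1][j], dp[i][j-1]).
    ·  1  2  5  4  3  3  1
 ·  0  0  0  0  0  0  0  0
 1  0  1  1  1  1  1  1  1
 5  0  1  1  2  2  2  2  2
 2  0  1  2  2  2  2  2  2
 1  0  1  2  2  2  2  2  3
 1  0  1  2  2  2  2  2  3
 3  0  1  2  2  2  3  3  3
 3  0  1  2  2  2  3  4  4
 6  0  1  2  2  2  3  4  4
 3  0  1  2  2  2  3  4  4
dp[9][7] = 4. One LCS (by backtracking along matches): 1, 5, 3, 3.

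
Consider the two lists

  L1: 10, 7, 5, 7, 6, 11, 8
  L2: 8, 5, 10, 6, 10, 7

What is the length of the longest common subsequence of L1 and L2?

2

Pick 10 at L1[1]=L2[5], 7 at L1[4]=L2[6]; all 2 values appear in both, in order. dp[7][6] = 2 confirms this is the maximum.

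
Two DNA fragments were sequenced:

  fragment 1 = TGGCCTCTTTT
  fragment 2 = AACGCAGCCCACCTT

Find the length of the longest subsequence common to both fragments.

7

Taking G (fragment 1 #2, fragment 2 #4), then G (fragment 1 #3, fragment 2 #7), then C (fragment 1 #4, fragment 2 #10), then C (fragment 1 #5, fragment 2 #12), then C (fragment 1 #7, fragment 2 #13), then T (fragment 1 #10, fragment 2 #14), then T (fragment 1 #11, fragment 2 #15) gives a common subsequence of length 7. Since dp[11][15] = 7, nothing longer is possible.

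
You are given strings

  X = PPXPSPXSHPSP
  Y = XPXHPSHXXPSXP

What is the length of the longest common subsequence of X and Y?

Taking P at X[2]=Y[2] → X at X[3]=Y[3] → P at X[4]=Y[5] → S at X[5]=Y[6] → X at X[7]=Y[9] → P at X[10]=Y[10] → S at X[11]=Y[11] → P at X[12]=Y[13] gives a common subsequence of length 8, and the DP table's final entry dp[12][13] is also 8, so no common subsequence is longer.

8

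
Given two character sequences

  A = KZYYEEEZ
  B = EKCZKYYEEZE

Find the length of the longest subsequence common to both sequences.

7

Let dp[i][j] be the LCS length of the first i characters of A and the first j characters of B. dp[i][j] = dp[i-1][j-1]+1 when the i-th and j-th characters match, else max(dp[i-1][j], dp[i][j-1]).
    ·  E  K  C  Z  K  Y  Y  E  E  Z  E
 ·  0  0  0  0  0  0  0  0  0  0  0  0
 K  0  0  1  1  1  1  1  1  1  1  1  1
 Z  0  0  1  1  2  2  2  2  2  2  2  2
 Y  0  0  1  1  2  2  3  3  3  3  3  3
 Y  0  0  1  1  2  2  3  4  4  4  4  4
 E  0  1  1  1  2  2  3  4  5  5  5  5
 E  0  1  1  1  2  2  3  4  5  6  6  6
 E  0  1  1  1  2  2  3  4  5  6  6  7
 Z  0  1  1  1  2  2  3  4  5  6  7  7
dp[8][11] = 7. One LCS (by backtracking along matches): KZYYEEE.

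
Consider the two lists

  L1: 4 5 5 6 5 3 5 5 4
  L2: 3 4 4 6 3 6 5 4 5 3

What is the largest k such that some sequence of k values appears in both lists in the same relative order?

5

Let dp[i][j] be the LCS length of the first i values of L1 and the first j values of L2. dp[i][j] = dp[i-1][j-1]+1 when the i-th and j-th values match, else max(dp[i-1][j], dp[i][j-1]).
    ·  3  4  4  6  3  6  5  4  5  3
 ·  0  0  0  0  0  0  0  0  0  0  0
 4  0  0  1  1  1  1  1  1  1  1  1
 5  0  0  1  1  1  1  1  2  2  2  2
 5  0  0  1  1  1  1  1  2  2  3  3
 6  0  0  1  1  2  2  2  2  2  3  3
 5  0  0  1  1  2  2  2  3  3  3  3
 3  0  1  1  1  2  3  3  3  3  3  4
 5  0  1  1  1  2  3  3  4  4  4  4
 5  0  1  1  1  2  3  3  4  4  5  5
 4  0  1  2  2  2  3  3  4  5  5  5
dp[9][10] = 5. One LCS (by backtracking along matches): 4, 6, 3, 5, 5.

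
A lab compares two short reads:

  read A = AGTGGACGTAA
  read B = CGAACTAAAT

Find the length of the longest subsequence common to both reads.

6

Match A [1,3] → A [6,4] → C [7,5] → T [9,6] → A [10,8] → A [11,9] — 6 bases in the same relative order in both. The LCS DP gives dp[11][10] = 6, so this is optimal.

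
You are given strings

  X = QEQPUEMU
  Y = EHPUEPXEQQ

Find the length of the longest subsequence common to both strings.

Match E (X #2, Y #1), P (X #4, Y #3), U (X #5, Y #4), E (X #6, Y #8) — 4 characters in the same relative order in both. The LCS DP gives dp[8][10] = 4, so this is optimal.

4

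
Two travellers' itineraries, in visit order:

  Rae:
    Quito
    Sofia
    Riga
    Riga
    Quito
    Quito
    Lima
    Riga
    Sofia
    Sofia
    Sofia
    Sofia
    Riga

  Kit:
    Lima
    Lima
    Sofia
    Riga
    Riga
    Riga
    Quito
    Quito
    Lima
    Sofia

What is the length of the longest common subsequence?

One common subsequence of length 7: Sofia (Rae #2, Kit #3), then Riga (Rae #3, Kit #5), then Riga (Rae #4, Kit #6), then Quito (Rae #5, Kit #7), then Quito (Rae #6, Kit #8), then Lima (Rae #7, Kit #9), then Sofia (Rae #12, Kit #10). Since dp[13][10] = 7, nothing longer is possible.

7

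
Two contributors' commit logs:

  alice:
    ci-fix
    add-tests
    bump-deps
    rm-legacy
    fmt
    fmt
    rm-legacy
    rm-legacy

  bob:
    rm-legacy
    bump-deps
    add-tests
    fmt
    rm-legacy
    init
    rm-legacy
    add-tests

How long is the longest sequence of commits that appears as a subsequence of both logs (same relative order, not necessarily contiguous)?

4

One common subsequence of length 4: add-tests at alice[2]=bob[3], fmt at alice[6]=bob[4], rm-legacy at alice[7]=bob[5], rm-legacy at alice[8]=bob[7], and the DP table's final entry dp[8][8] is also 4, so no common subsequence is longer.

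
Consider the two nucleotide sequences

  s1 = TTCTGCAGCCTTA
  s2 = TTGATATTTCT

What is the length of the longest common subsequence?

Taking T at s1[1]=s2[1]; then T at s1[2]=s2[2]; then T at s1[4]=s2[5]; then A at s1[7]=s2[6]; then C at s1[10]=s2[10]; then T at s1[12]=s2[11] gives a common subsequence of length 6. dp[13][11] = 6 confirms this is the maximum.

6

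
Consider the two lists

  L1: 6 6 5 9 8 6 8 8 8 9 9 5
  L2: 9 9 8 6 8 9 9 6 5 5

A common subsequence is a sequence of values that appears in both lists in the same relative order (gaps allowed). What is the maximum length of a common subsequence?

7

Let dp[i][j] be the LCS length of the first i values of L1 and the first j values of L2. dp[i][j] = dp[i-1][j-1]+1 when the i-th and j-th values match, else max(dp[i-1][j], dp[i][j-1]).
    ·  9  9  8  6  8  9  9  6  5  5
 ·  0  0  0  0  0  0  0  0  0  0  0
 6  0  0  0  0  1  1  1  1  1  1  1
 6  0  0  0  0  1  1  1  1  2  2  2
 5  0  0  0  0  1  1  1  1  2  3  3
 9  0  1  1  1  1  1  2  2  2  3  3
 8  0  1  1  2  2  2  2  2  2  3  3
 6  0  1  1  2  3  3  3  3  3  3  3
 8  0  1  1  2  3  4  4  4  4  4  4
 8  0  1  1  2  3  4  4  4  4  4  4
 8  0  1  1  2  3  4  4  4  4  4  4
 9  0  1  2  2  3  4  5  5  5  5  5
 9  0  1  2  2  3  4  5  6  6  6  6
 5  0  1  2  2  3  4  5  6  6  7  7
dp[12][10] = 7. One LCS (by backtracking along matches): 9, 8, 6, 8, 9, 9, 5.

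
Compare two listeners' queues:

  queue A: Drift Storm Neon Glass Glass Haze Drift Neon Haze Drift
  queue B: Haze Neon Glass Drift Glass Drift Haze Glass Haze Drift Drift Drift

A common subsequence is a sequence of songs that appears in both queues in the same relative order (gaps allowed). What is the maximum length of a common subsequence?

Pick Drift at queue A[1]=queue B[4] → Glass at queue A[4]=queue B[5] → Glass at queue A[5]=queue B[8] → Haze at queue A[6]=queue B[9] → Drift at queue A[7]=queue B[11] → Drift at queue A[10]=queue B[12]; all 6 songs appear in both, in order, and the DP table's final entry dp[10][12] is also 6, so no common subsequence is longer.

6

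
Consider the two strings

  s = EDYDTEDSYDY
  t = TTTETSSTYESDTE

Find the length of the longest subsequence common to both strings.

5

Pick E at s[1]=t[4]; then Y at s[3]=t[9]; then D at s[4]=t[12]; then T at s[5]=t[13]; then E at s[6]=t[14]; all 5 characters appear in both, in order. The LCS DP gives dp[11][14] = 5, so this is optimal.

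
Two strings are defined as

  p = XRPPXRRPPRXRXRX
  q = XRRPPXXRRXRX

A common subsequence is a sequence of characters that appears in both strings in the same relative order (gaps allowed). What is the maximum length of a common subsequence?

One common subsequence of length 10: X at p[1]=q[1]; then R at p[2]=q[3]; then P at p[3]=q[4]; then P at p[4]=q[5]; then X at p[5]=q[7]; then R at p[10]=q[8]; then R at p[12]=q[9]; then X at p[13]=q[10]; then R at p[14]=q[11]; then X at p[15]=q[12]. dp[15][12] = 10 confirms this is the maximum.

10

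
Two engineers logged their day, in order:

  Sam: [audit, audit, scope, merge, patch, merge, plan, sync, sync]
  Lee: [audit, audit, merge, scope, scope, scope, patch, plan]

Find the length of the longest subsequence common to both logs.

Taking audit [1,1]; then audit [2,2]; then scope [3,6]; then patch [5,7]; then plan [7,8] gives a common subsequence of length 5, and the DP table's final entry dp[9][8] is also 5, so no common subsequence is longer.

5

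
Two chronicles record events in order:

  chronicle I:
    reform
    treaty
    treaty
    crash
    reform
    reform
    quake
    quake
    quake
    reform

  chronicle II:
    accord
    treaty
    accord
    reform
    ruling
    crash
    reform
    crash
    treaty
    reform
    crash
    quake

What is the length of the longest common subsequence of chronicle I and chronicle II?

One common subsequence of length 5: reform (chronicle I #1, chronicle II #4), crash (chronicle I #4, chronicle II #6), reform (chronicle I #5, chronicle II #7), reform (chronicle I #6, chronicle II #10), quake (chronicle I #9, chronicle II #12). The LCS DP gives dp[10][12] = 5, so this is optimal.

5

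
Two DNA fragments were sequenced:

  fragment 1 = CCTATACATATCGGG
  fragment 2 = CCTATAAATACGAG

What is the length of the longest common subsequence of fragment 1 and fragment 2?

12

Pick C (fragment 1 #1, fragment 2 #1) → C (fragment 1 #2, fragment 2 #2) → T (fragment 1 #3, fragment 2 #3) → A (fragment 1 #4, fragment 2 #4) → T (fragment 1 #5, fragment 2 #5) → A (fragment 1 #6, fragment 2 #7) → A (fragment 1 #8, fragment 2 #8) → T (fragment 1 #9, fragment 2 #9) → A (fragment 1 #10, fragment 2 #10) → C (fragment 1 #12, fragment 2 #11) → G (fragment 1 #13, fragment 2 #12) → G (fragment 1 #15, fragment 2 #14); all 12 bases appear in both, in order, and the DP table's final entry dp[15][14] is also 12, so no common subsequence is longer.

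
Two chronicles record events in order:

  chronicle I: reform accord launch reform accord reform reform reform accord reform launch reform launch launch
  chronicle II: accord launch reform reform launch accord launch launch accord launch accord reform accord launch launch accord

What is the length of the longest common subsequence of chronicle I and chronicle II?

9

Taking accord at chronicle I[2]=chronicle II[1], then launch at chronicle I[3]=chronicle II[2], then reform at chronicle I[4]=chronicle II[4], then accord at chronicle I[5]=chronicle II[6], then accord at chronicle I[9]=chronicle II[9], then launch at chronicle I[11]=chronicle II[10], then reform at chronicle I[12]=chronicle II[12], then launch at chronicle I[13]=chronicle II[14], then launch at chronicle I[14]=chronicle II[15] gives a common subsequence of length 9, and the DP table's final entry dp[14][16] is also 9, so no common subsequence is longer.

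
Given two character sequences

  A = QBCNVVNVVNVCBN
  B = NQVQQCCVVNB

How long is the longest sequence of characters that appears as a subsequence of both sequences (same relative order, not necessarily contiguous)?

6

One common subsequence of length 6: Q at A[1]=B[5], C at A[3]=B[7], V at A[8]=B[8], V at A[9]=B[9], N at A[10]=B[10], B at A[13]=B[11]. dp[14][11] = 6 confirms this is the maximum.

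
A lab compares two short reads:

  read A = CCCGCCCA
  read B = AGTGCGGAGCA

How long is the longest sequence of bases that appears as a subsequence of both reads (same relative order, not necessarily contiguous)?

Taking C [1,5], G [4,9], C [7,10], A [8,11] gives a common subsequence of length 4. Since dp[8][11] = 4, nothing longer is possible.

4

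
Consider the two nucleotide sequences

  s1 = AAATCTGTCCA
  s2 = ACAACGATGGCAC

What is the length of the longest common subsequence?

Let dp[i][j] be the LCS length of the first i bases of s1 and the first j bases of s2. dp[i][j] = dp[i-1][j-1]+1 when the i-th and j-th bases match, else max(dp[i-1][j], dp[i][j-1]).
    ·  A  C  A  A  C  G  A  T  G  G  C  A  C
 ·  0  0  0  0  0  0  0  0  0  0  0  0  0  0
 A  0  1  1  1  1  1  1  1  1  1  1  1  1  1
 A  0  1  1  2  2  2  2  2  2  2  2  2  2  2
 A  0  1  1  2  3  3  3  3  3  3  3  3  3  3
 T  0  1  1  2  3  3  3  3  4  4  4  4  4  4
 C  0  1  2  2  3  4  4  4  4  4  4  5  5  5
 T  0  1  2  2  3  4  4  4  5  5  5  5  5  5
 G  0  1  2  2  3  4  5  5  5  6  6  6  6  6
 T  0  1  2  2  3  4  5  5  6  6  6  6  6  6
 C  0  1  2  2  3  4  5  5  6  6  6  7  7  7
 C  0  1  2  2  3  4  5  5  6  6  6  7  7  8
 A  0  1  2  3  3  4  5  6  6  6  6  7  8  8
dp[11][13] = 8. One LCS (by backtracking along matches): AAACTGCC.

8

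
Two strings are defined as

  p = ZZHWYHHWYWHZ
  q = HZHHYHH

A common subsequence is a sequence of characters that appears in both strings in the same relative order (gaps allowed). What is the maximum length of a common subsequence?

5

Match Z at p[1]=q[2], H at p[3]=q[4], Y at p[5]=q[5], H at p[7]=q[6], H at p[11]=q[7] — 5 characters in the same relative order in both, and the DP table's final entry dp[12][7] is also 5, so no common subsequence is longer.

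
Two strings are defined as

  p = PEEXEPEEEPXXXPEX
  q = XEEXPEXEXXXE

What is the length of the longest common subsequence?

Pick E (p #2, q #2), then E (p #3, q #3), then X (p #4, q #4), then P (p #6, q #5), then E (p #7, q #6), then E (p #9, q #8), then X (p #11, q #9), then X (p #12, q #10), then X (p #13, q #11), then E (p #15, q #12); all 10 characters appear in both, in order. Since dp[16][12] = 10, nothing longer is possible.

10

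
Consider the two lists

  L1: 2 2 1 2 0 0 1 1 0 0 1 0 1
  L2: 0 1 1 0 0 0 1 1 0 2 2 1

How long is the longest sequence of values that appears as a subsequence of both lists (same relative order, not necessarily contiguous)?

Taking 0 [6,1] → 1 [7,2] → 1 [8,3] → 0 [9,5] → 0 [10,6] → 1 [11,8] → 0 [12,9] → 1 [13,12] gives a common subsequence of length 8. dp[13][12] = 8 confirms this is the maximum.

8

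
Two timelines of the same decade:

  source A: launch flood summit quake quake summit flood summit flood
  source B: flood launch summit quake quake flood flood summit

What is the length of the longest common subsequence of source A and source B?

Pick launch [1,2], then summit [3,3], then quake [4,4], then quake [5,5], then flood [7,7], then summit [8,8]; all 6 events appear in both, in order. Since dp[9][8] = 6, nothing longer is possible.

6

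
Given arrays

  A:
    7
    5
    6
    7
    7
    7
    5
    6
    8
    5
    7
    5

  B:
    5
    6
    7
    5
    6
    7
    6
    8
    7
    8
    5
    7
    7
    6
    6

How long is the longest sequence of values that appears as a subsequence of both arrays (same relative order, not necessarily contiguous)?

8

Match 7 at A[1]=B[3]; then 5 at A[2]=B[4]; then 6 at A[3]=B[5]; then 7 at A[4]=B[6]; then 7 at A[6]=B[9]; then 8 at A[9]=B[10]; then 5 at A[10]=B[11]; then 7 at A[11]=B[13] — 8 values in the same relative order in both. The LCS DP gives dp[12][15] = 8, so this is optimal.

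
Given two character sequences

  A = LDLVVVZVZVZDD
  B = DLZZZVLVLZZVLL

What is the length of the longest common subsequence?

Taking D (A #2, B #1) → L (A #3, B #2) → V (A #4, B #6) → V (A #5, B #8) → Z (A #7, B #10) → Z (A #9, B #11) → V (A #10, B #12) gives a common subsequence of length 7. The LCS DP gives dp[13][14] = 7, so this is optimal.

7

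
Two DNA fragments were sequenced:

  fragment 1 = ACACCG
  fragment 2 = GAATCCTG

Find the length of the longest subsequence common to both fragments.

Pick A [1,2], then A [3,3], then C [4,5], then C [5,6], then G [6,8]; all 5 bases appear in both, in order. Since dp[6][8] = 5, nothing longer is possible.

5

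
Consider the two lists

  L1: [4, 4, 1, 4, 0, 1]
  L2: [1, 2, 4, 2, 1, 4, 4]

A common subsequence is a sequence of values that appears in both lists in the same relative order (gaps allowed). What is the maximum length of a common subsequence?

3

Match 4 (L1 #1, L2 #3) → 4 (L1 #2, L2 #6) → 4 (L1 #4, L2 #7) — 3 values in the same relative order in both, and the DP table's final entry dp[6][7] is also 3, so no common subsequence is longer.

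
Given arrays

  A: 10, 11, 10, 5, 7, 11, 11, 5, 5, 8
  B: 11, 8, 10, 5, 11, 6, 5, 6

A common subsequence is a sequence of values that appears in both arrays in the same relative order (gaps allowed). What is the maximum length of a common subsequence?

5

Let dp[i][j] be the LCS length of the first i values of A and the first j values of B. dp[i][j] = dp[i-1][j-1]+1 when the i-th and j-th values match, else max(dp[i-1][j], dp[i][j-1]).
    · 11  8 10  5 11  6  5  6
 ·  0  0  0  0  0  0  0  0  0
10  0  0  0  1  1  1  1  1  1
11  0  1  1  1  1  2  2  2  2
10  0  1  1  2  2  2  2  2  2
 5  0  1  1  2  3  3  3  3  3
 7  0  1  1  2  3  3  3  3  3
11  0  1  1  2  3  4  4  4  4
11  0  1  1  2  3  4  4  4  4
 5  0  1  1  2  3  4  4  5  5
 5  0  1  1  2  3  4  4  5  5
 8  0  1  2  2  3  4  4  5  5
dp[10][8] = 5. One LCS (by backtracking along matches): 11, 10, 5, 11, 5.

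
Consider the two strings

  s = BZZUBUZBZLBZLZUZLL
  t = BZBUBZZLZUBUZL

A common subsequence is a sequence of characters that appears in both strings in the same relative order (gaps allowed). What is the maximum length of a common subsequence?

12

Match B [1,1] → Z [3,2] → B [5,3] → U [6,4] → B [8,5] → Z [9,6] → Z [12,7] → L [13,8] → Z [14,9] → U [15,12] → Z [16,13] → L [18,14] — 12 characters in the same relative order in both. Since dp[18][14] = 12, nothing longer is possible.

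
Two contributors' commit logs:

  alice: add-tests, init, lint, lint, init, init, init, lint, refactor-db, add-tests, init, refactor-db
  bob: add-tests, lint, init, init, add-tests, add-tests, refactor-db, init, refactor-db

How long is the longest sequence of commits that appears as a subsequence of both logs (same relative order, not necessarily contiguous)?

One common subsequence of length 7: add-tests (alice #1, bob #1), lint (alice #4, bob #2), init (alice #5, bob #3), init (alice #6, bob #4), refactor-db (alice #9, bob #7), init (alice #11, bob #8), refactor-db (alice #12, bob #9). The LCS DP gives dp[12][9] = 7, so this is optimal.

7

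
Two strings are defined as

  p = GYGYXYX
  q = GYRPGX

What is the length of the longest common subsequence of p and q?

4

Let dp[i][j] be the LCS length of the first i characters of p and the first j characters of q. dp[i][j] = dp[i-1][j-1]+1 when the i-th and j-th characters match, else max(dp[i-1][j], dp[i][j-1]).
    ·  G  Y  R  P  G  X
 ·  0  0  0  0  0  0  0
 G  0  1  1  1  1  1  1
 Y  0  1  2  2  2  2  2
 G  0  1  2  2  2  3  3
 Y  0  1  2  2  2  3  3
 X  0  1  2  2  2  3  4
 Y  0  1  2  2  2  3  4
 X  0  1  2  2  2  3  4
dp[7][6] = 4. One LCS (by backtracking along matches): GYGX.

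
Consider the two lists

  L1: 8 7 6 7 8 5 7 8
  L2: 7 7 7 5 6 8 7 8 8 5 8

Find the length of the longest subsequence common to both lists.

One common subsequence of length 6: 7 at L1[2]=L2[3], 6 at L1[3]=L2[5], 7 at L1[4]=L2[7], 8 at L1[5]=L2[9], 5 at L1[6]=L2[10], 8 at L1[8]=L2[11], and the DP table's final entry dp[8][11] is also 6, so no common subsequence is longer.

6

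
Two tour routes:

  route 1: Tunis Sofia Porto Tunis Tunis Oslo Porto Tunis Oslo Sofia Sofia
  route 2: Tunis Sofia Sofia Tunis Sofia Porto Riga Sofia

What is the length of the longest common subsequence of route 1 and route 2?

5

One common subsequence of length 5: Tunis [1,1], Sofia [2,3], Tunis [4,4], Porto [7,6], Sofia [11,8]. Since dp[11][8] = 5, nothing longer is possible.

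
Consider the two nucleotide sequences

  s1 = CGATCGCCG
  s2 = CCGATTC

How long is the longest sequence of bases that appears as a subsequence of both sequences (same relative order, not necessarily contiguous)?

Match C [1,2], G [2,3], A [3,4], T [4,6], C [8,7] — 5 bases in the same relative order in both. dp[9][7] = 5 confirms this is the maximum.

5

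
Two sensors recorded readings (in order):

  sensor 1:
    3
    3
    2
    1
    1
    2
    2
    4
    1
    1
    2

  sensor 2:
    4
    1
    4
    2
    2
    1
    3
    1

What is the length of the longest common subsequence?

5

Match 1 (sensor 1 #4, sensor 2 #2); then 2 (sensor 1 #6, sensor 2 #4); then 2 (sensor 1 #7, sensor 2 #5); then 1 (sensor 1 #9, sensor 2 #6); then 1 (sensor 1 #10, sensor 2 #8) — 5 values in the same relative order in both, and the DP table's final entry dp[11][8] is also 5, so no common subsequence is longer.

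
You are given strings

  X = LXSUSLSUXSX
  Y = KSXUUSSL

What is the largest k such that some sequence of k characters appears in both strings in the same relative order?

4

Match X [2,3]; then S [3,6]; then S [5,7]; then L [6,8] — 4 characters in the same relative order in both, and the DP table's final entry dp[11][8] is also 4, so no common subsequence is longer.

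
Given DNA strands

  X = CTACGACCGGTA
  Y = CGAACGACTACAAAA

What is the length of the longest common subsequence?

Pick C (X #1, Y #1) → A (X #3, Y #4) → C (X #4, Y #5) → G (X #5, Y #6) → A (X #6, Y #7) → C (X #7, Y #8) → C (X #8, Y #11) → A (X #12, Y #15); all 8 bases appear in both, in order. Since dp[12][15] = 8, nothing longer is possible.

8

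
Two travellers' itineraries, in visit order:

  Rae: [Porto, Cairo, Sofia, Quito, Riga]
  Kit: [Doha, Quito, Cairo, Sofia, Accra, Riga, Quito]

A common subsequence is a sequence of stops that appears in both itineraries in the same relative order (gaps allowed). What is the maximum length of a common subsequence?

3

One common subsequence of length 3: Cairo (Rae #2, Kit #3), Sofia (Rae #3, Kit #4), Quito (Rae #4, Kit #7). Since dp[5][7] = 3, nothing longer is possible.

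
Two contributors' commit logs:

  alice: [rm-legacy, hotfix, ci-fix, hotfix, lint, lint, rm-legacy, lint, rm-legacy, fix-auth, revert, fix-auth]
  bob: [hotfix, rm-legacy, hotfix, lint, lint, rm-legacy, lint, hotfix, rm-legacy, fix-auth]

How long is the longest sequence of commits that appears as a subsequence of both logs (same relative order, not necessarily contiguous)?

8

Taking rm-legacy [1,2]; then hotfix [4,3]; then lint [5,4]; then lint [6,5]; then rm-legacy [7,6]; then lint [8,7]; then rm-legacy [9,9]; then fix-auth [12,10] gives a common subsequence of length 8. Since dp[12][10] = 8, nothing longer is possible.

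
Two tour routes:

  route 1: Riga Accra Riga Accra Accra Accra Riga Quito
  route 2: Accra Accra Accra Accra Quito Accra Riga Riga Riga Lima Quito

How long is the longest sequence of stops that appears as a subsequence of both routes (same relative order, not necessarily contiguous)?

6

Pick Accra at route 1[2]=route 2[2]; then Accra at route 1[4]=route 2[3]; then Accra at route 1[5]=route 2[4]; then Accra at route 1[6]=route 2[6]; then Riga at route 1[7]=route 2[9]; then Quito at route 1[8]=route 2[11]; all 6 stops appear in both, in order. Since dp[8][11] = 6, nothing longer is possible.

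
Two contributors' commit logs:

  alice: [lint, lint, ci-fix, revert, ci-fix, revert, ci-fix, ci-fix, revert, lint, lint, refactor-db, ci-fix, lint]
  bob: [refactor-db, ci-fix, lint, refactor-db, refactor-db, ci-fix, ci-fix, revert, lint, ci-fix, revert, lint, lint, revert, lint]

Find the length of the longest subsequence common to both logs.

Match lint [1,3], then ci-fix [3,6], then ci-fix [5,7], then revert [6,8], then ci-fix [8,10], then revert [9,11], then lint [10,12], then lint [11,13], then lint [14,15] — 9 commits in the same relative order in both. Since dp[14][15] = 9, nothing longer is possible.

9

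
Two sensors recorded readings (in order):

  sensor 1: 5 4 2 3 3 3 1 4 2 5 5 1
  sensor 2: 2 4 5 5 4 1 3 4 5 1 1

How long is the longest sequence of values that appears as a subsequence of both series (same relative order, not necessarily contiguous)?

One common subsequence of length 6: 5 at sensor 1[1]=sensor 2[4], 4 at sensor 1[2]=sensor 2[5], 3 at sensor 1[6]=sensor 2[7], 4 at sensor 1[8]=sensor 2[8], 5 at sensor 1[10]=sensor 2[9], 1 at sensor 1[12]=sensor 2[11]. dp[12][11] = 6 confirms this is the maximum.

6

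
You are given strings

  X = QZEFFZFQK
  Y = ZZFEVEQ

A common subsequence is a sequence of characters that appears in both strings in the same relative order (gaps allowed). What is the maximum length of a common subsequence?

4

One common subsequence of length 4: Z [2,1], Z [6,2], F [7,3], Q [8,7]. Since dp[9][7] = 4, nothing longer is possible.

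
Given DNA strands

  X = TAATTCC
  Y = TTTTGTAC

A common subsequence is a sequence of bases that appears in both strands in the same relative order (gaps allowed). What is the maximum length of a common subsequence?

Let dp[i][j] be the LCS length of the first i bases of X and the first j bases of Y. dp[i][j] = dp[i-1][j-1]+1 when the i-th and j-th bases match, else max(dp[i-1][j], dp[i][j-1]).
    ·  T  T  T  T  G  T  A  C
 ·  0  0  0  0  0  0  0  0  0
 T  0  1  1  1  1  1  1  1  1
 A  0  1  1  1  1  1  1  2  2
 A  0  1  1  1  1  1  1  2  2
 T  0  1  2  2  2  2  2  2  2
 T  0  1  2  3  3  3  3  3  3
 C  0  1  2  3  3  3  3  3  4
 C  0  1  2  3  3  3  3  3  4
dp[7][8] = 4. One LCS (by backtracking along matches): TTTC.

4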